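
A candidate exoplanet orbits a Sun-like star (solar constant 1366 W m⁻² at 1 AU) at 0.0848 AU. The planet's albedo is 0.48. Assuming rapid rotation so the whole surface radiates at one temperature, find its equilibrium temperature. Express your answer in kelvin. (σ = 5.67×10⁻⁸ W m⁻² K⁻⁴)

T_eq ≈ 812 K

Flux at 0.0848 AU: S = 1366/0.0848² = 1.90×10⁵ W m⁻².
Energy balance: absorbed = emitted ⇒ πR²·S(1−A) = 4πR²·σT_eq⁴, so T_eq⁴ = S(1−A)/(4σ).
T_eq = [1.90×10⁵ × 0.52 / (4 × 5.67×10⁻⁸)]^(1/4) = (4.36×10¹¹)^(1/4) = 812 K.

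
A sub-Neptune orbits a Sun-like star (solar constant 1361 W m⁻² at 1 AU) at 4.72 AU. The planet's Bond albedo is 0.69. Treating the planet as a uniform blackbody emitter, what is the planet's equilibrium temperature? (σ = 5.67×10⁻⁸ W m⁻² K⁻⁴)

Flux at 4.72 AU: S = 1361/4.72² = 61.1 W m⁻².
Energy balance: absorbed = emitted ⇒ πR²·S(1−A) = 4πR²·σT_eq⁴, so T_eq⁴ = S(1−A)/(4σ).
T_eq = [61.1 × 0.31 / (4 × 5.67×10⁻⁸)]^(1/4) = (8.35×10⁷)^(1/4) = 95.6 K.

T_eq ≈ 95.6 K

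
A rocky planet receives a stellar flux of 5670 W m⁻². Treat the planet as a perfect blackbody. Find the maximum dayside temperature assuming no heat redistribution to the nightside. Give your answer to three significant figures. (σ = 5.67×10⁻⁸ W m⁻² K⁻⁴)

With no redistribution each surface element balances locally: S(1−A) = σT⁴.
T = [5670 × 1.00 / 5.67×10⁻⁸]^(1/4) = (1.00×10¹¹)^(1/4) = 562 K.

T_ss ≈ 562 K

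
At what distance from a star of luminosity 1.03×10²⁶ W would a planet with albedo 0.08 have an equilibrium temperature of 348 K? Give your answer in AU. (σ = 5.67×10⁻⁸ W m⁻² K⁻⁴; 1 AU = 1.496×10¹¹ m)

From T_eq⁴ = L(1−A)/(16πσd²): d = √[L(1−A)/(16πσT_eq⁴)].
d = √[1.03×10²⁶ × 0.92 / (16π × 5.67×10⁻⁸ × (348)⁴)] = 4.76×10¹⁰ m = 0.318 AU.

d ≈ 0.318 AU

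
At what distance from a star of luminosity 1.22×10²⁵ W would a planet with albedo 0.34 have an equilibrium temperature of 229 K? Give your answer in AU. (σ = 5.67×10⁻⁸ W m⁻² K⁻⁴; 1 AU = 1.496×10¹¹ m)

d ≈ 0.214 AU

From T_eq⁴ = L(1−A)/(16πσd²): d = √[L(1−A)/(16πσT_eq⁴)].
d = √[1.22×10²⁵ × 0.66 / (16π × 5.67×10⁻⁸ × (229)⁴)] = 3.21×10¹⁰ m = 0.214 AU.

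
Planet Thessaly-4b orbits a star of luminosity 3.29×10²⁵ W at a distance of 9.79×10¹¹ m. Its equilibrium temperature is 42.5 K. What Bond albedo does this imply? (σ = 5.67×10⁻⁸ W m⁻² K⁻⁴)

A ≈ 0.73

Flux: S = L/(4πd²) = 3.29×10²⁵/(4π×(9.79×10¹¹)²) = 2.73 W m⁻².
From T_eq⁴ = S(1−A)/(4σ): 1−A = 4σT_eq⁴/S.
1−A = 4 × 5.67×10⁻⁸ × (42.5)⁴ / 2.73 = 0.271.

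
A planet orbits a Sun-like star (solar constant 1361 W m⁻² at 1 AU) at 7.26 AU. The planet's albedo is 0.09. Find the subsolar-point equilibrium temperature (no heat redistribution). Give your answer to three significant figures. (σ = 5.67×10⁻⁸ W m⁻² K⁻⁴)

T_ss ≈ 143 K

Flux at 7.26 AU: S = 1361/7.26² = 25.8 W m⁻².
At the subsolar point the surface absorbs S(1−A) and emits σT⁴ per unit area — no factor of 4, since only the local patch is in balance.
T = [25.8 × 0.91 / 5.67×10⁻⁸]^(1/4) = (4.14×10⁸)^(1/4) = 143 K.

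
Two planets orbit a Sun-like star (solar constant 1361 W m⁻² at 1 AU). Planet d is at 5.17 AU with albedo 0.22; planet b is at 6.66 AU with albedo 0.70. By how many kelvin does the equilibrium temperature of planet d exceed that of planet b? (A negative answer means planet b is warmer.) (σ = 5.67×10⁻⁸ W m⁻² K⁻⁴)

ΔT ≈ 35.2 K

T_eq = [S₀(1−A)/(4σd²)]^(1/4), so T ∝ (1−A)^(1/4) / √d.
T₁ = [1361×0.78/(4×5.67×10⁻⁸×5.17²)]^(1/4) = 115.04 K.
T₂ = [1361×0.30/(4×5.67×10⁻⁸×6.66²)]^(1/4) = 79.82 K.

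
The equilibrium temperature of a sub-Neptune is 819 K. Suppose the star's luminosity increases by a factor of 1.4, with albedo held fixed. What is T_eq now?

T_eq ≈ 891 K

T_eq ∝ L^(1/4) · d^(−1/2).
T′ = 819 × 1.4^(1/4) = 891 K.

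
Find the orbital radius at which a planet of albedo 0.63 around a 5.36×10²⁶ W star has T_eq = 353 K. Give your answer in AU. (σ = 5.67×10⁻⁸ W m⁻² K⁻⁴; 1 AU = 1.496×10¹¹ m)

From T_eq⁴ = L(1−A)/(16πσd²): d = √[L(1−A)/(16πσT_eq⁴)].
d = √[5.36×10²⁶ × 0.37 / (16π × 5.67×10⁻⁸ × (353)⁴)] = 6.69×10¹⁰ m = 0.447 AU.

d ≈ 0.447 AU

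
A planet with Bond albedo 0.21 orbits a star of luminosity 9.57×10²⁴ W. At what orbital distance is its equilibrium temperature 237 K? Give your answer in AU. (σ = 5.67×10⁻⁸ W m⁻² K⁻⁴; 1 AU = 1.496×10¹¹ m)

From T_eq⁴ = L(1−A)/(16πσd²): d = √[L(1−A)/(16πσT_eq⁴)].
d = √[9.57×10²⁴ × 0.79 / (16π × 5.67×10⁻⁸ × (237)⁴)] = 2.90×10¹⁰ m = 0.194 AU.

d ≈ 0.194 AU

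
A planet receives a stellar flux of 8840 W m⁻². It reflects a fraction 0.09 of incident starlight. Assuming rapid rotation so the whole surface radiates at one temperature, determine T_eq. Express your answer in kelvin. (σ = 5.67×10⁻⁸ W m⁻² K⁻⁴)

Energy balance: absorbed = emitted ⇒ πR²·S(1−A) = 4πR²·σT_eq⁴, so T_eq⁴ = S(1−A)/(4σ).
T_eq = [8840 × 0.91 / (4 × 5.67×10⁻⁸)]^(1/4) = (3.55×10¹⁰)^(1/4) = 434 K.

T_eq ≈ 434 K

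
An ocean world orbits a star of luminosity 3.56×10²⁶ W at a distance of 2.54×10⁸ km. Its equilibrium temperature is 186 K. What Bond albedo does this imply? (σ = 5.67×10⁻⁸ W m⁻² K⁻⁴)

d = 2.54×10⁸ km = 2.54×10¹¹ m.
Flux: S = L/(4πd²) = 3.56×10²⁶/(4π×(2.54×10¹¹)²) = 439 W m⁻².
From T_eq⁴ = S(1−A)/(4σ): 1−A = 4σT_eq⁴/S.
1−A = 4 × 5.67×10⁻⁸ × (186)⁴ / 439 = 0.618.

A ≈ 0.38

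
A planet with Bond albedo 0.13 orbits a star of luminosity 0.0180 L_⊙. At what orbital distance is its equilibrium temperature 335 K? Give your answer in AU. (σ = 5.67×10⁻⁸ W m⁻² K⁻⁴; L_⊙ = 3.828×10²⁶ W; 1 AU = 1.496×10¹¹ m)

L = 0.0180 × 3.828×10²⁶ = 6.89×10²⁴ W.
From T_eq⁴ = L(1−A)/(16πσd²): d = √[L(1−A)/(16πσT_eq⁴)].
d = √[6.89×10²⁴ × 0.87 / (16π × 5.67×10⁻⁸ × (335)⁴)] = 1.29×10¹⁰ m = 0.0864 AU.

d ≈ 0.0864 AU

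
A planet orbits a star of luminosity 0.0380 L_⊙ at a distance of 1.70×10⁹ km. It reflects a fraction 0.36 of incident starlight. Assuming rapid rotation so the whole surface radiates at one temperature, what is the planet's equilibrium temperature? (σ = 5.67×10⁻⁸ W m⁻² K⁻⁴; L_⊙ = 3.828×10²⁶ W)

d = 1.70×10⁹ km = 1.70×10¹² m.
L = 0.0380 × 3.828×10²⁶ = 1.45×10²⁵ W.
Flux: S = L/(4πd²) = 1.45×10²⁵/(4π×(1.70×10¹²)²) = 0.401 W m⁻².
Energy balance: absorbed = emitted ⇒ πR²·S(1−A) = 4πR²·σT_eq⁴, so T_eq⁴ = S(1−A)/(4σ).
T_eq = [0.401 × 0.64 / (4 × 5.67×10⁻⁸)]^(1/4) = (1.13×10⁶)^(1/4) = 32.6 K.

T_eq ≈ 32.6 K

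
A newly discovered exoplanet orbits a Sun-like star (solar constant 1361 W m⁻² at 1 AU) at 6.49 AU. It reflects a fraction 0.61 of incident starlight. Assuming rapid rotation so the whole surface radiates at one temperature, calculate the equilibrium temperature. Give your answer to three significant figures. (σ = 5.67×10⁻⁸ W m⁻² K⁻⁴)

Flux at 6.49 AU: S = 1361/6.49² = 32.3 W m⁻².
Energy balance: absorbed = emitted ⇒ πR²·S(1−A) = 4πR²·σT_eq⁴, so T_eq⁴ = S(1−A)/(4σ).
T_eq = [32.3 × 0.39 / (4 × 5.67×10⁻⁸)]^(1/4) = (5.56×10⁷)^(1/4) = 86.3 K.

T_eq ≈ 86.3 K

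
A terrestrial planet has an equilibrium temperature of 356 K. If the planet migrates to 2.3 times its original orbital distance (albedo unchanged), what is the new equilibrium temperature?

T_eq ≈ 235 K

T_eq ∝ L^(1/4) · d^(−1/2).
T′ = 356 / 2.3^(1/2) = 235 K.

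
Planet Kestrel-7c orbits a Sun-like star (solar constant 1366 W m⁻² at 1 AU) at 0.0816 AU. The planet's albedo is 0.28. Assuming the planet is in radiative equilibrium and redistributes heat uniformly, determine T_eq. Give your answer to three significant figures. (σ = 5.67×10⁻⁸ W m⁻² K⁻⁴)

T_eq ≈ 898 K

Flux at 0.0816 AU: S = 1366/0.0816² = 2.05×10⁵ W m⁻².
Energy balance: absorbed = emitted ⇒ πR²·S(1−A) = 4πR²·σT_eq⁴, so T_eq⁴ = S(1−A)/(4σ).
T_eq = [2.05×10⁵ × 0.72 / (4 × 5.67×10⁻⁸)]^(1/4) = (6.51×10¹¹)^(1/4) = 898 K.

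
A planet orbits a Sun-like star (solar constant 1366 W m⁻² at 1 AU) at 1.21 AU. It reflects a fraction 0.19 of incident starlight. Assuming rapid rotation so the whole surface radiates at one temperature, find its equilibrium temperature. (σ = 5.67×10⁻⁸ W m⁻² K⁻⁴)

T_eq ≈ 240 K

Flux at 1.21 AU: S = 1366/1.21² = 933 W m⁻².
Energy balance: absorbed = emitted ⇒ πR²·S(1−A) = 4πR²·σT_eq⁴, so T_eq⁴ = S(1−A)/(4σ).
T_eq = [933 × 0.81 / (4 × 5.67×10⁻⁸)]^(1/4) = (3.33×10⁹)^(1/4) = 240 K.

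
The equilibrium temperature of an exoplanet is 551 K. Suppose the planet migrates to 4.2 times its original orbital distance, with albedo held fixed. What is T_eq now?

T_eq ∝ L^(1/4) · d^(−1/2).
T′ = 551 / 4.2^(1/2) = 269 K.

T_eq ≈ 269 K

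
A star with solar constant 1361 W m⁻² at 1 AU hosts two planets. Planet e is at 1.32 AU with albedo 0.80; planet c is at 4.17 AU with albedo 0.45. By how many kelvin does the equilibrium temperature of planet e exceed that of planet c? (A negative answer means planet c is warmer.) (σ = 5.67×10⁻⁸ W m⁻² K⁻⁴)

ΔT ≈ 44.6 K

T_eq = [S₀(1−A)/(4σd²)]^(1/4), so T ∝ (1−A)^(1/4) / √d.
T₁ = [1361×0.20/(4×5.67×10⁻⁸×1.32²)]^(1/4) = 162.00 K.
T₂ = [1361×0.55/(4×5.67×10⁻⁸×4.17²)]^(1/4) = 117.38 K.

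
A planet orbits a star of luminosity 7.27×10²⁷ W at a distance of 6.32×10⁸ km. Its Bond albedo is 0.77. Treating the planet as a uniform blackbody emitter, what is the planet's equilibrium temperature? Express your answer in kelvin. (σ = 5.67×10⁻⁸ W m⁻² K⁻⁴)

T_eq ≈ 196 K

d = 6.32×10⁸ km = 6.32×10¹¹ m.
Flux: S = L/(4πd²) = 7.27×10²⁷/(4π×(6.32×10¹¹)²) = 1450 W m⁻².
Energy balance: absorbed = emitted ⇒ πR²·S(1−A) = 4πR²·σT_eq⁴, so T_eq⁴ = S(1−A)/(4σ).
T_eq = [1450 × 0.23 / (4 × 5.67×10⁻⁸)]^(1/4) = (1.47×10⁹)^(1/4) = 196 K.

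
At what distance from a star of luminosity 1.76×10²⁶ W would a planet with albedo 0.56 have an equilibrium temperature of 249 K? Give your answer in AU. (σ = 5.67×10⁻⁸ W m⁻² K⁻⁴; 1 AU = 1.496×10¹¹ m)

From T_eq⁴ = L(1−A)/(16πσd²): d = √[L(1−A)/(16πσT_eq⁴)].
d = √[1.76×10²⁶ × 0.44 / (16π × 5.67×10⁻⁸ × (249)⁴)] = 8.41×10¹⁰ m = 0.562 AU.

d ≈ 0.562 AU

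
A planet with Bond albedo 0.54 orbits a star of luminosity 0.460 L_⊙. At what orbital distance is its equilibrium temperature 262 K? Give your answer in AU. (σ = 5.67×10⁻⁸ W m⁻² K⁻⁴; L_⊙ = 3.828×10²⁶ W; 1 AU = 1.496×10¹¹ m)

d ≈ 0.519 AU

L = 0.460 × 3.828×10²⁶ = 1.76×10²⁶ W.
From T_eq⁴ = L(1−A)/(16πσd²): d = √[L(1−A)/(16πσT_eq⁴)].
d = √[1.76×10²⁶ × 0.46 / (16π × 5.67×10⁻⁸ × (262)⁴)] = 7.77×10¹⁰ m = 0.519 AU.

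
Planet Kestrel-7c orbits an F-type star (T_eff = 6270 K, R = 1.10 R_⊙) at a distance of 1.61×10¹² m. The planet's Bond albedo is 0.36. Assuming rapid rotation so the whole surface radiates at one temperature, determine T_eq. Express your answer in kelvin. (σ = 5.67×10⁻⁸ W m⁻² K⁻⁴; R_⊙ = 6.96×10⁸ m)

T_eq ≈ 86.5 K

R_⋆ = 1.10 × 6.96×10⁸ = 7.66×10⁸ m.
L = 4πR_⋆²σT_⋆⁴ = 4π(7.66×10⁸)² × 5.67×10⁻⁸ × (6270)⁴ = 6.45×10²⁶ W.
S = L/(4πd²) = 19.8 W m⁻².
Energy balance: absorbed = emitted ⇒ πR²·S(1−A) = 4πR²·σT_eq⁴, so T_eq⁴ = S(1−A)/(4σ).
T_eq = [19.8 × 0.64 / (4 × 5.67×10⁻⁸)]^(1/4) = (5.59×10⁷)^(1/4) = 86.5 K.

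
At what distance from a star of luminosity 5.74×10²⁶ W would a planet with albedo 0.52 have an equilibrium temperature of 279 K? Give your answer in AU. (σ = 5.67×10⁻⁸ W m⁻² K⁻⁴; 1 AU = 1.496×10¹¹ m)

From T_eq⁴ = L(1−A)/(16πσd²): d = √[L(1−A)/(16πσT_eq⁴)].
d = √[5.74×10²⁶ × 0.48 / (16π × 5.67×10⁻⁸ × (279)⁴)] = 1.26×10¹¹ m = 0.844 AU.

d ≈ 0.844 AU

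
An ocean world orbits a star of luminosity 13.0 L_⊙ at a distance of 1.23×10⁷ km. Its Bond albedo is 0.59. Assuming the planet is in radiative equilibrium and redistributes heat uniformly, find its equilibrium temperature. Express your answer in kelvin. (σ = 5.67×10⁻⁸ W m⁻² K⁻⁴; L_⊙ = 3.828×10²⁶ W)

d = 1.23×10⁷ km = 1.23×10¹⁰ m.
L = 13.0 × 3.828×10²⁶ = 4.98×10²⁷ W.
Flux: S = L/(4πd²) = 4.98×10²⁷/(4π×(1.23×10¹⁰)²) = 2.62×10⁶ W m⁻².
Energy balance: absorbed = emitted ⇒ πR²·S(1−A) = 4πR²·σT_eq⁴, so T_eq⁴ = S(1−A)/(4σ).
T_eq = [2.62×10⁶ × 0.41 / (4 × 5.67×10⁻⁸)]^(1/4) = (4.73×10¹²)^(1/4) = 1470 K.

T_eq ≈ 1470 K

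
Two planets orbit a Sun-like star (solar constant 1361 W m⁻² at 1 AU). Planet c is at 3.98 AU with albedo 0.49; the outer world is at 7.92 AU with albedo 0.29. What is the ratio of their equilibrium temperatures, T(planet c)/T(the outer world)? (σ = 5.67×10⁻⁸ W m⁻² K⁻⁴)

T₁/T₂ ≈ 1.299

T_eq = [S₀(1−A)/(4σd²)]^(1/4), so T ∝ (1−A)^(1/4) / √d.
T₁ = [1361×0.51/(4×5.67×10⁻⁸×3.98²)]^(1/4) = 117.90 K.
T₂ = [1361×0.71/(4×5.67×10⁻⁸×7.92²)]^(1/4) = 90.78 K.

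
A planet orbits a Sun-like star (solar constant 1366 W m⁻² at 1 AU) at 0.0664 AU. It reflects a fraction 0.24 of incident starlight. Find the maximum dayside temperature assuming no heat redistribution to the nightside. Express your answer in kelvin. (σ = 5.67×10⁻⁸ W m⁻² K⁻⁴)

Flux at 0.0664 AU: S = 1366/0.0664² = 3.10×10⁵ W m⁻².
With no redistribution each surface element balances locally: S(1−A) = σT⁴.
T = [3.10×10⁵ × 0.76 / 5.67×10⁻⁸]^(1/4) = (4.15×10¹²)^(1/4) = 1430 K.

T_ss ≈ 1430 K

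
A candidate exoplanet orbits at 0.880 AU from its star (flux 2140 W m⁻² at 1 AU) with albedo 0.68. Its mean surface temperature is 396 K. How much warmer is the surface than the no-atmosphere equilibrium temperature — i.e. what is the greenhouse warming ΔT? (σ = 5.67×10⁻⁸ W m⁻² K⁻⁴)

S = 2140/0.880² = 2763 W m⁻².
T_eq = [S(1−A)/(4σ)]^(1/4) = [2763×0.32/(4×5.67×10⁻⁸)]^(1/4) = 249.9 K.
ΔT = T_surf − T_eq = 396 − 249.9.

ΔT ≈ 146.1 K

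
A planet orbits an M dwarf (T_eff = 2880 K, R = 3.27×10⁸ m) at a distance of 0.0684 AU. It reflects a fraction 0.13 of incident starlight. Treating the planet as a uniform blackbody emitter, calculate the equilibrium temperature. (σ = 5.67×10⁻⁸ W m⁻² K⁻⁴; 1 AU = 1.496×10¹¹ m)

d = 0.0684 AU = 1.02×10¹⁰ m.
L = 4πR_⋆²σT_⋆⁴ = 4π(3.27×10⁸)² × 5.67×10⁻⁸ × (2880)⁴ = 5.24×10²⁴ W.
S = L/(4πd²) = 3980 W m⁻².
Energy balance: absorbed = emitted ⇒ πR²·S(1−A) = 4πR²·σT_eq⁴, so T_eq⁴ = S(1−A)/(4σ).
T_eq = [3980 × 0.87 / (4 × 5.67×10⁻⁸)]^(1/4) = (1.53×10¹⁰)^(1/4) = 352 K.

T_eq ≈ 352 K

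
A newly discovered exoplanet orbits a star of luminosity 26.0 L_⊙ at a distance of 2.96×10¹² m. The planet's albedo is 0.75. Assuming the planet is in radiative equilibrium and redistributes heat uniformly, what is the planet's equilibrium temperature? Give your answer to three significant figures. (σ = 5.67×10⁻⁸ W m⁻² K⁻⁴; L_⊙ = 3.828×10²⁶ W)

L = 26.0 × 3.828×10²⁶ = 9.95×10²⁷ W.
Flux: S = L/(4πd²) = 9.95×10²⁷/(4π×(2.96×10¹²)²) = 90.4 W m⁻².
Energy balance: absorbed = emitted ⇒ πR²·S(1−A) = 4πR²·σT_eq⁴, so T_eq⁴ = S(1−A)/(4σ).
T_eq = [90.4 × 0.25 / (4 × 5.67×10⁻⁸)]^(1/4) = (9.96×10⁷)^(1/4) = 99.9 K.

T_eq ≈ 99.9 K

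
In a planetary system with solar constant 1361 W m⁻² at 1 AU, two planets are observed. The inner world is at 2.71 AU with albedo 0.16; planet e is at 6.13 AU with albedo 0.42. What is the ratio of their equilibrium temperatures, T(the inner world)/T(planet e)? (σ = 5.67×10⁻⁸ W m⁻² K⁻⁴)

T_eq = [S₀(1−A)/(4σd²)]^(1/4), so T ∝ (1−A)^(1/4) / √d.
T₁ = [1361×0.84/(4×5.67×10⁻⁸×2.71²)]^(1/4) = 161.86 K.
T₂ = [1361×0.58/(4×5.67×10⁻⁸×6.13²)]^(1/4) = 98.10 K.

T₁/T₂ ≈ 1.650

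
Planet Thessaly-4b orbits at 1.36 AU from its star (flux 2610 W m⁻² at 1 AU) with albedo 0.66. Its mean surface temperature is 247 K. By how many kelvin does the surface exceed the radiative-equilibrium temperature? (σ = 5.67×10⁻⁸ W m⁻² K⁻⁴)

ΔT ≈ 32.5 K

S = 2610/1.36² = 1411 W m⁻².
T_eq = [S(1−A)/(4σ)]^(1/4) = [1411×0.34/(4×5.67×10⁻⁸)]^(1/4) = 214.5 K.
ΔT = T_surf − T_eq = 247 − 214.5.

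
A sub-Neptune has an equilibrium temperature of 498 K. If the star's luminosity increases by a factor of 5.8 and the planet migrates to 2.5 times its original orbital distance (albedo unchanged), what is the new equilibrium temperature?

T_eq ∝ L^(1/4) · d^(−1/2).
T′ = 498 × 5.8^(1/4) / 2.5^(1/2) = 489 K.

T_eq ≈ 489 K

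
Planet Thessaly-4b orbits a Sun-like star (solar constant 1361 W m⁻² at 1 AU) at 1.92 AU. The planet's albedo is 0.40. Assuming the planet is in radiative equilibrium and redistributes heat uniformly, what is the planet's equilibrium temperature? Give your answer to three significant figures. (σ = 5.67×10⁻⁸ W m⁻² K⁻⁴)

T_eq ≈ 177 K

Flux at 1.92 AU: S = 1361/1.92² = 369 W m⁻².
Energy balance: absorbed = emitted ⇒ πR²·S(1−A) = 4πR²·σT_eq⁴, so T_eq⁴ = S(1−A)/(4σ).
T_eq = [369 × 0.60 / (4 × 5.67×10⁻⁸)]^(1/4) = (9.77×10⁸)^(1/4) = 177 K.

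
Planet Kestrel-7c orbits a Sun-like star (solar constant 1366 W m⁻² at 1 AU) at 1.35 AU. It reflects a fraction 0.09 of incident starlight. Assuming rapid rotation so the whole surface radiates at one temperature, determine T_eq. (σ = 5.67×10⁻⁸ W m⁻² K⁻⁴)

T_eq ≈ 234 K

Flux at 1.35 AU: S = 1366/1.35² = 750 W m⁻².
Energy balance: absorbed = emitted ⇒ πR²·S(1−A) = 4πR²·σT_eq⁴, so T_eq⁴ = S(1−A)/(4σ).
T_eq = [750 × 0.91 / (4 × 5.67×10⁻⁸)]^(1/4) = (3.01×10⁹)^(1/4) = 234 K.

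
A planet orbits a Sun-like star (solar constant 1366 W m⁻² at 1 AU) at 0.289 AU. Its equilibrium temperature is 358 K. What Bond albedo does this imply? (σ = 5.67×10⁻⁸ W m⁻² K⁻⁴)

A ≈ 0.77

Flux at 0.289 AU: S = 1366/0.289² = 1.64×10⁴ W m⁻².
From T_eq⁴ = S(1−A)/(4σ): 1−A = 4σT_eq⁴/S.
1−A = 4 × 5.67×10⁻⁸ × (358)⁴ / 1.64×10⁴ = 0.228.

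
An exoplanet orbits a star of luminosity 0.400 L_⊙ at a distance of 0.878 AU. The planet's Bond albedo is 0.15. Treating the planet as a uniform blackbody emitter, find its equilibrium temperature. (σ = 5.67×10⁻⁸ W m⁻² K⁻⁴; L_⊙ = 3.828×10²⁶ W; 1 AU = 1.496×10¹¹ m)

T_eq ≈ 227 K

d = 0.878 AU = 1.31×10¹¹ m.
L = 0.400 × 3.828×10²⁶ = 1.53×10²⁶ W.
Flux: S = L/(4πd²) = 1.53×10²⁶/(4π×(1.31×10¹¹)²) = 706 W m⁻².
Energy balance: absorbed = emitted ⇒ πR²·S(1−A) = 4πR²·σT_eq⁴, so T_eq⁴ = S(1−A)/(4σ).
T_eq = [706 × 0.85 / (4 × 5.67×10⁻⁸)]^(1/4) = (2.65×10⁹)^(1/4) = 227 K.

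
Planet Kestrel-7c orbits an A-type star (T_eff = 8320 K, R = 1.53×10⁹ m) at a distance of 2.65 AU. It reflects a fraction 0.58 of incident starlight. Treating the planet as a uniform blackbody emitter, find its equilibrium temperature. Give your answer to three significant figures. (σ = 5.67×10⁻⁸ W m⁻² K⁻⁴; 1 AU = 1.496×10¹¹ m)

T_eq ≈ 294 K

d = 2.65 AU = 3.96×10¹¹ m.
L = 4πR_⋆²σT_⋆⁴ = 4π(1.53×10⁹)² × 5.67×10⁻⁸ × (8320)⁴ = 7.99×10²⁷ W.
S = L/(4πd²) = 4050 W m⁻².
Energy balance: absorbed = emitted ⇒ πR²·S(1−A) = 4πR²·σT_eq⁴, so T_eq⁴ = S(1−A)/(4σ).
T_eq = [4050 × 0.42 / (4 × 5.67×10⁻⁸)]^(1/4) = (7.49×10⁹)^(1/4) = 294 K.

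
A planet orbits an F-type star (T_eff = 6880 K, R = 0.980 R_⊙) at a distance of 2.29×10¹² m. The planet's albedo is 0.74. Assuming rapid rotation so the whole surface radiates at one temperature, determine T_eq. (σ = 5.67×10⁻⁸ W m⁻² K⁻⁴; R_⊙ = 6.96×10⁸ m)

R_⋆ = 0.980 × 6.96×10⁸ = 6.82×10⁸ m.
L = 4πR_⋆²σT_⋆⁴ = 4π(6.82×10⁸)² × 5.67×10⁻⁸ × (6880)⁴ = 7.43×10²⁶ W.
S = L/(4πd²) = 11.3 W m⁻².
Energy balance: absorbed = emitted ⇒ πR²·S(1−A) = 4πR²·σT_eq⁴, so T_eq⁴ = S(1−A)/(4σ).
T_eq = [11.3 × 0.26 / (4 × 5.67×10⁻⁸)]^(1/4) = (1.29×10⁷)^(1/4) = 60.0 K.

T_eq ≈ 60.0 K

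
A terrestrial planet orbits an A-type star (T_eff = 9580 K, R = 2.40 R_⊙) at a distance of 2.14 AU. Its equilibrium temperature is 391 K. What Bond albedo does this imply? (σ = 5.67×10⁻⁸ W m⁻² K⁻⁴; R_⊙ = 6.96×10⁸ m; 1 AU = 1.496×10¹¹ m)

R_⋆ = 2.40 × 6.96×10⁸ = 1.67×10⁹ m.
d = 2.14 AU = 3.20×10¹¹ m.
L = 4πR_⋆²σT_⋆⁴ = 4π(1.67×10⁹)² × 5.67×10⁻⁸ × (9580)⁴ = 1.67×10²⁸ W.
S = L/(4πd²) = 1.30×10⁴ W m⁻².
From T_eq⁴ = S(1−A)/(4σ): 1−A = 4σT_eq⁴/S.
1−A = 4 × 5.67×10⁻⁸ × (391)⁴ / 1.30×10⁴ = 0.408.

A ≈ 0.59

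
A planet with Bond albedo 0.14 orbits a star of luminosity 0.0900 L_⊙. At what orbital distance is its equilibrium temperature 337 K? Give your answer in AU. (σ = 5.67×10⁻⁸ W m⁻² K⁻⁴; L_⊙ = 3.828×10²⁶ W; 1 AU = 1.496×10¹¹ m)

d ≈ 0.190 AU

L = 0.0900 × 3.828×10²⁶ = 3.45×10²⁵ W.
From T_eq⁴ = L(1−A)/(16πσd²): d = √[L(1−A)/(16πσT_eq⁴)].
d = √[3.45×10²⁵ × 0.86 / (16π × 5.67×10⁻⁸ × (337)⁴)] = 2.84×10¹⁰ m = 0.190 AU.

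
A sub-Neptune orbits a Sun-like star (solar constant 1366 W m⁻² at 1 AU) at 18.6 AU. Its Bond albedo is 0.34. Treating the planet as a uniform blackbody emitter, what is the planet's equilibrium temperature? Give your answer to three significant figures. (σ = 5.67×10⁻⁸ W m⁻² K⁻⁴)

T_eq ≈ 58.2 K

Flux at 18.6 AU: S = 1366/18.6² = 3.95 W m⁻².
Energy balance: absorbed = emitted ⇒ πR²·S(1−A) = 4πR²·σT_eq⁴, so T_eq⁴ = S(1−A)/(4σ).
T_eq = [3.95 × 0.66 / (4 × 5.67×10⁻⁸)]^(1/4) = (1.15×10⁷)^(1/4) = 58.2 K.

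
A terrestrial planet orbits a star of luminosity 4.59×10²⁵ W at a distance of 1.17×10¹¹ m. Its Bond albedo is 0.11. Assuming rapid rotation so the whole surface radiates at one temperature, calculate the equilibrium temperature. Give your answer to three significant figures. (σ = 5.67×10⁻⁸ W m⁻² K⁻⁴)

T_eq ≈ 180 K

Flux: S = L/(4πd²) = 4.59×10²⁵/(4π×(1.17×10¹¹)²) = 267 W m⁻².
Energy balance: absorbed = emitted ⇒ πR²·S(1−A) = 4πR²·σT_eq⁴, so T_eq⁴ = S(1−A)/(4σ).
T_eq = [267 × 0.89 / (4 × 5.67×10⁻⁸)]^(1/4) = (1.05×10⁹)^(1/4) = 180 K.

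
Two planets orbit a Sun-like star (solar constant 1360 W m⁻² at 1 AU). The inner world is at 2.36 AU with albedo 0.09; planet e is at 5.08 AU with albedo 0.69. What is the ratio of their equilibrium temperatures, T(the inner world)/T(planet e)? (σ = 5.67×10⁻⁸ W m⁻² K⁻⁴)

T_eq = [S₀(1−A)/(4σd²)]^(1/4), so T ∝ (1−A)^(1/4) / √d.
T₁ = [1360×0.91/(4×5.67×10⁻⁸×2.36²)]^(1/4) = 176.92 K.
T₂ = [1360×0.31/(4×5.67×10⁻⁸×5.08²)]^(1/4) = 92.13 K.

T₁/T₂ ≈ 1.920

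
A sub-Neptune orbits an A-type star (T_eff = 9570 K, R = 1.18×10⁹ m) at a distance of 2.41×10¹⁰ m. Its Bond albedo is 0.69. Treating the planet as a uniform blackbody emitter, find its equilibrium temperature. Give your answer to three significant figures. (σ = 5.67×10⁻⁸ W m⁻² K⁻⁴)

L = 4πR_⋆²σT_⋆⁴ = 4π(1.18×10⁹)² × 5.67×10⁻⁸ × (9570)⁴ = 8.32×10²⁷ W.
S = L/(4πd²) = 1.14×10⁶ W m⁻².
Energy balance: absorbed = emitted ⇒ πR²·S(1−A) = 4πR²·σT_eq⁴, so T_eq⁴ = S(1−A)/(4σ).
T_eq = [1.14×10⁶ × 0.31 / (4 × 5.67×10⁻⁸)]^(1/4) = (1.56×10¹²)^(1/4) = 1120 K.

T_eq ≈ 1120 K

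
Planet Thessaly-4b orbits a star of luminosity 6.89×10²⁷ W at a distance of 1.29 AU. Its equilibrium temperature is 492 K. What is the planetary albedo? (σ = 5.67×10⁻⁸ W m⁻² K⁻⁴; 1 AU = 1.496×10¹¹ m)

d = 1.29 AU = 1.93×10¹¹ m.
Flux: S = L/(4πd²) = 6.89×10²⁷/(4π×(1.93×10¹¹)²) = 1.47×10⁴ W m⁻².
From T_eq⁴ = S(1−A)/(4σ): 1−A = 4σT_eq⁴/S.
1−A = 4 × 5.67×10⁻⁸ × (492)⁴ / 1.47×10⁴ = 0.903.

A ≈ 0.10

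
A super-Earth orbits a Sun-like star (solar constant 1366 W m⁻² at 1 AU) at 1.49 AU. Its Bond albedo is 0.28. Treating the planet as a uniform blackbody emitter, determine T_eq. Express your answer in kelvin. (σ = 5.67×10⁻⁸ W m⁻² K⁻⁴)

Flux at 1.49 AU: S = 1366/1.49² = 615 W m⁻².
Energy balance: absorbed = emitted ⇒ πR²·S(1−A) = 4πR²·σT_eq⁴, so T_eq⁴ = S(1−A)/(4σ).
T_eq = [615 × 0.72 / (4 × 5.67×10⁻⁸)]^(1/4) = (1.95×10⁹)^(1/4) = 210 K.

T_eq ≈ 210 K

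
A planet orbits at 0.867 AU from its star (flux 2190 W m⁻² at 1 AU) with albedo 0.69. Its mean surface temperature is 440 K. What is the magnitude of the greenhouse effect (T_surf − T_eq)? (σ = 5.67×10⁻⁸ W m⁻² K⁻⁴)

ΔT ≈ 188.8 K

S = 2190/0.867² = 2913 W m⁻².
T_eq = [S(1−A)/(4σ)]^(1/4) = [2913×0.31/(4×5.67×10⁻⁸)]^(1/4) = 251.2 K.
ΔT = T_surf − T_eq = 440 − 251.2.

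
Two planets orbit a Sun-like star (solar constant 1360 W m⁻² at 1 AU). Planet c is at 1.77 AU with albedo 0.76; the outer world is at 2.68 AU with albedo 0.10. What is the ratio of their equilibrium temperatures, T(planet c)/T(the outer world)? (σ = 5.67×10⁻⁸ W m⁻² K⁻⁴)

T_eq = [S₀(1−A)/(4σd²)]^(1/4), so T ∝ (1−A)^(1/4) / √d.
T₁ = [1360×0.24/(4×5.67×10⁻⁸×1.77²)]^(1/4) = 146.40 K.
T₂ = [1360×0.90/(4×5.67×10⁻⁸×2.68²)]^(1/4) = 165.56 K.

T₁/T₂ ≈ 0.884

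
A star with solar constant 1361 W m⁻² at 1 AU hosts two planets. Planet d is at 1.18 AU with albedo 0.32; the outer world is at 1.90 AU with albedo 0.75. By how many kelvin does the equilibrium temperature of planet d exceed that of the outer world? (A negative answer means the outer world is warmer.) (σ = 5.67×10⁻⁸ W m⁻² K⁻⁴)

T_eq = [S₀(1−A)/(4σd²)]^(1/4), so T ∝ (1−A)^(1/4) / √d.
T₁ = [1361×0.68/(4×5.67×10⁻⁸×1.18²)]^(1/4) = 232.67 K.
T₂ = [1361×0.25/(4×5.67×10⁻⁸×1.90²)]^(1/4) = 142.78 K.

ΔT ≈ 89.9 K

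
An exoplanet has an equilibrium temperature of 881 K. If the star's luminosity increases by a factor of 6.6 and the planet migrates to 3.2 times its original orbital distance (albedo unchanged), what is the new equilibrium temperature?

T_eq ∝ L^(1/4) · d^(−1/2).
T′ = 881 × 6.6^(1/4) / 3.2^(1/2) = 789 K.

T_eq ≈ 789 K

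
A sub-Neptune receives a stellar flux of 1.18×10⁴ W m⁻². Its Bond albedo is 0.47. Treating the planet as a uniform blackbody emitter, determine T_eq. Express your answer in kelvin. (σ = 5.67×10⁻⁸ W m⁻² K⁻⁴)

T_eq ≈ 408 K

Energy balance: absorbed = emitted ⇒ πR²·S(1−A) = 4πR²·σT_eq⁴, so T_eq⁴ = S(1−A)/(4σ).
T_eq = [1.18×10⁴ × 0.53 / (4 × 5.67×10⁻⁸)]^(1/4) = (2.76×10¹⁰)^(1/4) = 408 K.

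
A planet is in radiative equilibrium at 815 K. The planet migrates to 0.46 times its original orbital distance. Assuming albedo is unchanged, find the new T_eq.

T_eq ≈ 1200 K

T_eq ∝ L^(1/4) · d^(−1/2).
T′ = 815 / 0.46^(1/2) = 1200 K.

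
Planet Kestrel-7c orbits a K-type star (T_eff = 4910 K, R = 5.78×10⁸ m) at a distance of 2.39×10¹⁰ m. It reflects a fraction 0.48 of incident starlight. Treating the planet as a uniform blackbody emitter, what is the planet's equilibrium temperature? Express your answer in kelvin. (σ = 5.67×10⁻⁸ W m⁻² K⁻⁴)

T_eq ≈ 458 K

L = 4πR_⋆²σT_⋆⁴ = 4π(5.78×10⁸)² × 5.67×10⁻⁸ × (4910)⁴ = 1.38×10²⁶ W.
S = L/(4πd²) = 1.93×10⁴ W m⁻².
Energy balance: absorbed = emitted ⇒ πR²·S(1−A) = 4πR²·σT_eq⁴, so T_eq⁴ = S(1−A)/(4σ).
T_eq = [1.93×10⁴ × 0.52 / (4 × 5.67×10⁻⁸)]^(1/4) = (4.42×10¹⁰)^(1/4) = 458 K.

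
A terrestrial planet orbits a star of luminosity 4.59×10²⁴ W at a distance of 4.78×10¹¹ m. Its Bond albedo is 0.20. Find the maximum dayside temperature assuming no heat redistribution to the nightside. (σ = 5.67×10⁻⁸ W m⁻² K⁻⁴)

Flux: S = L/(4πd²) = 4.59×10²⁴/(4π×(4.78×10¹¹)²) = 1.60 W m⁻².
With no redistribution each surface element balances locally: S(1−A) = σT⁴.
T = [1.60 × 0.80 / 5.67×10⁻⁸]^(1/4) = (2.26×10⁷)^(1/4) = 68.9 K.

T_ss ≈ 68.9 K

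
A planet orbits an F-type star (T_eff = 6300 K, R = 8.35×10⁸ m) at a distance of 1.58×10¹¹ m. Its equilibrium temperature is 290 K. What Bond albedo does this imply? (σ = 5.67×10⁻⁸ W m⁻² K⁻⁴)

A ≈ 0.36

L = 4πR_⋆²σT_⋆⁴ = 4π(8.35×10⁸)² × 5.67×10⁻⁸ × (6300)⁴ = 7.83×10²⁶ W.
S = L/(4πd²) = 2490 W m⁻².
From T_eq⁴ = S(1−A)/(4σ): 1−A = 4σT_eq⁴/S.
1−A = 4 × 5.67×10⁻⁸ × (290)⁴ / 2490 = 0.643.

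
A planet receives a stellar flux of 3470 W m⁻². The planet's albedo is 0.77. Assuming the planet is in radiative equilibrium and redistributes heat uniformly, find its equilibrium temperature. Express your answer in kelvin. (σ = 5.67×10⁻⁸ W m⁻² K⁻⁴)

T_eq ≈ 244 K

Energy balance: absorbed = emitted ⇒ πR²·S(1−A) = 4πR²·σT_eq⁴, so T_eq⁴ = S(1−A)/(4σ).
T_eq = [3470 × 0.23 / (4 × 5.67×10⁻⁸)]^(1/4) = (3.52×10⁹)^(1/4) = 244 K.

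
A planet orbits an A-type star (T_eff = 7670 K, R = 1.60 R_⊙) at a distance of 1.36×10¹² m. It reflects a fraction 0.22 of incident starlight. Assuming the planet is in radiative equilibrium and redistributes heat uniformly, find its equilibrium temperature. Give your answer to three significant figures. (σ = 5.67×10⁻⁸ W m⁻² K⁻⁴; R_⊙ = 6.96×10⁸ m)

T_eq ≈ 146 K

R_⋆ = 1.60 × 6.96×10⁸ = 1.11×10⁹ m.
L = 4πR_⋆²σT_⋆⁴ = 4π(1.11×10⁹)² × 5.67×10⁻⁸ × (7670)⁴ = 3.06×10²⁷ W.
S = L/(4πd²) = 132 W m⁻².
Energy balance: absorbed = emitted ⇒ πR²·S(1−A) = 4πR²·σT_eq⁴, so T_eq⁴ = S(1−A)/(4σ).
T_eq = [132 × 0.78 / (4 × 5.67×10⁻⁸)]^(1/4) = (4.52×10⁸)^(1/4) = 146 K.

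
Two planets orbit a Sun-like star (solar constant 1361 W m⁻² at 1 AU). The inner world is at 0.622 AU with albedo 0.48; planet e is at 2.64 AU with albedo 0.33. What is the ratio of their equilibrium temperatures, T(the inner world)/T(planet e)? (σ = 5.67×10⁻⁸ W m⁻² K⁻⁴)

T_eq = [S₀(1−A)/(4σd²)]^(1/4), so T ∝ (1−A)^(1/4) / √d.
T₁ = [1361×0.52/(4×5.67×10⁻⁸×0.622²)]^(1/4) = 299.68 K.
T₂ = [1361×0.67/(4×5.67×10⁻⁸×2.64²)]^(1/4) = 154.98 K.

T₁/T₂ ≈ 1.934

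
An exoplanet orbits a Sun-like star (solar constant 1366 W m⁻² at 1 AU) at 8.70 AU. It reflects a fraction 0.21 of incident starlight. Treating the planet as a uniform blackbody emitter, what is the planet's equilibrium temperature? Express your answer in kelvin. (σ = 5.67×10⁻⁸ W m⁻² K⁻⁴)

T_eq ≈ 89.0 K

Flux at 8.70 AU: S = 1366/8.70² = 18.0 W m⁻².
Energy balance: absorbed = emitted ⇒ πR²·S(1−A) = 4πR²·σT_eq⁴, so T_eq⁴ = S(1−A)/(4σ).
T_eq = [18.0 × 0.79 / (4 × 5.67×10⁻⁸)]^(1/4) = (6.29×10⁷)^(1/4) = 89.0 K.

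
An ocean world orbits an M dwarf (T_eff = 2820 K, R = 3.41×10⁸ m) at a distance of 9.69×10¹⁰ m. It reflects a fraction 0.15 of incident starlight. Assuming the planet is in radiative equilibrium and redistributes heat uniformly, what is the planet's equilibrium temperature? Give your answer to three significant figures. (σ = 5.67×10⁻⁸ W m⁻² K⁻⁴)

T_eq ≈ 114 K

L = 4πR_⋆²σT_⋆⁴ = 4π(3.41×10⁸)² × 5.67×10⁻⁸ × (2820)⁴ = 5.24×10²⁴ W.
S = L/(4πd²) = 44.4 W m⁻².
Energy balance: absorbed = emitted ⇒ πR²·S(1−A) = 4πR²·σT_eq⁴, so T_eq⁴ = S(1−A)/(4σ).
T_eq = [44.4 × 0.85 / (4 × 5.67×10⁻⁸)]^(1/4) = (1.66×10⁸)^(1/4) = 114 K.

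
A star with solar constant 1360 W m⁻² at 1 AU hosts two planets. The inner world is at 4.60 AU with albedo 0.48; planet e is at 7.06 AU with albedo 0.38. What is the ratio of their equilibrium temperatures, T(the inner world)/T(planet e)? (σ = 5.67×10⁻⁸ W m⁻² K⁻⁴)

T₁/T₂ ≈ 1.186

T_eq = [S₀(1−A)/(4σd²)]^(1/4), so T ∝ (1−A)^(1/4) / √d.
T₁ = [1360×0.52/(4×5.67×10⁻⁸×4.60²)]^(1/4) = 110.18 K.
T₂ = [1360×0.62/(4×5.67×10⁻⁸×7.06²)]^(1/4) = 92.93 K.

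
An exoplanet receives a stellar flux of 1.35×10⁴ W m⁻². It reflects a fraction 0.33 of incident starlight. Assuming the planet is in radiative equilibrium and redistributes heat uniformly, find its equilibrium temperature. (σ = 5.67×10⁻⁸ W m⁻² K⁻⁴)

T_eq ≈ 447 K

Energy balance: absorbed = emitted ⇒ πR²·S(1−A) = 4πR²·σT_eq⁴, so T_eq⁴ = S(1−A)/(4σ).
T_eq = [1.35×10⁴ × 0.67 / (4 × 5.67×10⁻⁸)]^(1/4) = (3.99×10¹⁰)^(1/4) = 447 K.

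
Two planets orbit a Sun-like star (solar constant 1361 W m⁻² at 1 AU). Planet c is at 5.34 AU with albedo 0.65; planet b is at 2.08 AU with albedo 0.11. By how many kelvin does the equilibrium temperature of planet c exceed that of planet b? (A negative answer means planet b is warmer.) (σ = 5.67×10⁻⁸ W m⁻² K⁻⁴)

T_eq = [S₀(1−A)/(4σd²)]^(1/4), so T ∝ (1−A)^(1/4) / √d.
T₁ = [1361×0.35/(4×5.67×10⁻⁸×5.34²)]^(1/4) = 92.64 K.
T₂ = [1361×0.89/(4×5.67×10⁻⁸×2.08²)]^(1/4) = 187.44 K.

ΔT ≈ -94.8 K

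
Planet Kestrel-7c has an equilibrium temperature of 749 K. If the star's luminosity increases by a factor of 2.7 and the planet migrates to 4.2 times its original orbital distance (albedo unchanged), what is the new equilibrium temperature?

T_eq ∝ L^(1/4) · d^(−1/2).
T′ = 749 × 2.7^(1/4) / 4.2^(1/2) = 468 K.

T_eq ≈ 468 K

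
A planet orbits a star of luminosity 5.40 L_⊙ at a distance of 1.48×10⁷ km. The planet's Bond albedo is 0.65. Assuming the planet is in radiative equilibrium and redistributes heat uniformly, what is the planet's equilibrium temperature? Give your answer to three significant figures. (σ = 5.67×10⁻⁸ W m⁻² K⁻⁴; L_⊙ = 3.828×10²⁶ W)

d = 1.48×10⁷ km = 1.48×10¹⁰ m.
L = 5.40 × 3.828×10²⁶ = 2.07×10²⁷ W.
Flux: S = L/(4πd²) = 2.07×10²⁷/(4π×(1.48×10¹⁰)²) = 7.51×10⁵ W m⁻².
Energy balance: absorbed = emitted ⇒ πR²·S(1−A) = 4πR²·σT_eq⁴, so T_eq⁴ = S(1−A)/(4σ).
T_eq = [7.51×10⁵ × 0.35 / (4 × 5.67×10⁻⁸)]^(1/4) = (1.16×10¹²)^(1/4) = 1040 K.

T_eq ≈ 1040 K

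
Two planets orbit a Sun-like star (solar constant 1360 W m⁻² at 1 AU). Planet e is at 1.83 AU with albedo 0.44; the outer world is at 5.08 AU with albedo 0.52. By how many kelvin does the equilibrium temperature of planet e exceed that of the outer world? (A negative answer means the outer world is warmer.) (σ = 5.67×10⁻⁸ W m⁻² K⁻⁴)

ΔT ≈ 75.2 K

T_eq = [S₀(1−A)/(4σd²)]^(1/4), so T ∝ (1−A)^(1/4) / √d.
T₁ = [1360×0.56/(4×5.67×10⁻⁸×1.83²)]^(1/4) = 177.95 K.
T₂ = [1360×0.48/(4×5.67×10⁻⁸×5.08²)]^(1/4) = 102.77 K.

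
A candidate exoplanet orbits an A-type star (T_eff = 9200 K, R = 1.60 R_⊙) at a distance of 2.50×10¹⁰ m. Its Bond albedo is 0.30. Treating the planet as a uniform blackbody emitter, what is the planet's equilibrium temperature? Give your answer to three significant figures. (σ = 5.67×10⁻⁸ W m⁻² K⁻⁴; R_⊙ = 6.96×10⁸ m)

T_eq ≈ 1260 K

R_⋆ = 1.60 × 6.96×10⁸ = 1.11×10⁹ m.
L = 4πR_⋆²σT_⋆⁴ = 4π(1.11×10⁹)² × 5.67×10⁻⁸ × (9200)⁴ = 6.33×10²⁷ W.
S = L/(4πd²) = 8.06×10⁵ W m⁻².
Energy balance: absorbed = emitted ⇒ πR²·S(1−A) = 4πR²·σT_eq⁴, so T_eq⁴ = S(1−A)/(4σ).
T_eq = [8.06×10⁵ × 0.70 / (4 × 5.67×10⁻⁸)]^(1/4) = (2.49×10¹²)^(1/4) = 1260 K.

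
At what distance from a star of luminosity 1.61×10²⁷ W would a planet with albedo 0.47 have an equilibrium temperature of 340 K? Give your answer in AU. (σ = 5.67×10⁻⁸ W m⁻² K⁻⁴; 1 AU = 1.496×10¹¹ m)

From T_eq⁴ = L(1−A)/(16πσd²): d = √[L(1−A)/(16πσT_eq⁴)].
d = √[1.61×10²⁷ × 0.53 / (16π × 5.67×10⁻⁸ × (340)⁴)] = 1.50×10¹¹ m = 1.00 AU.

d ≈ 1.00 AU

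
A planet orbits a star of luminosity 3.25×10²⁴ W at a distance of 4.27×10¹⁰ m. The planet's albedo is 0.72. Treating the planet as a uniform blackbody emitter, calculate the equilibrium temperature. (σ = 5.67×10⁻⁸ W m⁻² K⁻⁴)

Flux: S = L/(4πd²) = 3.25×10²⁴/(4π×(4.27×10¹⁰)²) = 142 W m⁻².
Energy balance: absorbed = emitted ⇒ πR²·S(1−A) = 4πR²·σT_eq⁴, so T_eq⁴ = S(1−A)/(4σ).
T_eq = [142 × 0.28 / (4 × 5.67×10⁻⁸)]^(1/4) = (1.75×10⁸)^(1/4) = 115 K.

T_eq ≈ 115 K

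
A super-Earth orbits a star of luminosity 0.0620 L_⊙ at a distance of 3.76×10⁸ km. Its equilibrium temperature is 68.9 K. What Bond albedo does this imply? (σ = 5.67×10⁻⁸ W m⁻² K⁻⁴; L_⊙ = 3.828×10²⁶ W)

d = 3.76×10⁸ km = 3.76×10¹¹ m.
L = 0.0620 × 3.828×10²⁶ = 2.37×10²⁵ W.
Flux: S = L/(4πd²) = 2.37×10²⁵/(4π×(3.76×10¹¹)²) = 13.4 W m⁻².
From T_eq⁴ = S(1−A)/(4σ): 1−A = 4σT_eq⁴/S.
1−A = 4 × 5.67×10⁻⁸ × (68.9)⁴ / 13.4 = 0.383.

A ≈ 0.62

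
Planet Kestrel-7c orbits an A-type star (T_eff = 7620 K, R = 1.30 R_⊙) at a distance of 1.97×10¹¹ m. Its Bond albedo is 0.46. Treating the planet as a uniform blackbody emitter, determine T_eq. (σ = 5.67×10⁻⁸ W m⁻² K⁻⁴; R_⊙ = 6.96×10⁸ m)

R_⋆ = 1.30 × 6.96×10⁸ = 9.05×10⁸ m.
L = 4πR_⋆²σT_⋆⁴ = 4π(9.05×10⁸)² × 5.67×10⁻⁸ × (7620)⁴ = 1.97×10²⁷ W.
S = L/(4πd²) = 4030 W m⁻².
Energy balance: absorbed = emitted ⇒ πR²·S(1−A) = 4πR²·σT_eq⁴, so T_eq⁴ = S(1−A)/(4σ).
T_eq = [4030 × 0.54 / (4 × 5.67×10⁻⁸)]^(1/4) = (9.60×10⁹)^(1/4) = 313 K.

T_eq ≈ 313 K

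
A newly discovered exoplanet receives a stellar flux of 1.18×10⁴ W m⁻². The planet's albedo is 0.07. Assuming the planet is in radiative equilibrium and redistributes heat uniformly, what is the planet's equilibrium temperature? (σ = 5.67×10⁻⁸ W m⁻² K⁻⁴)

Energy balance: absorbed = emitted ⇒ πR²·S(1−A) = 4πR²·σT_eq⁴, so T_eq⁴ = S(1−A)/(4σ).
T_eq = [1.18×10⁴ × 0.93 / (4 × 5.67×10⁻⁸)]^(1/4) = (4.84×10¹⁰)^(1/4) = 469 K.

T_eq ≈ 469 K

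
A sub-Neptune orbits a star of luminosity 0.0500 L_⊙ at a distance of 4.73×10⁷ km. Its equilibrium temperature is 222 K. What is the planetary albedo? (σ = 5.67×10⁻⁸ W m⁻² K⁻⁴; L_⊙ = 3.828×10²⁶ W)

d = 4.73×10⁷ km = 4.73×10¹⁰ m.
L = 0.0500 × 3.828×10²⁶ = 1.91×10²⁵ W.
Flux: S = L/(4πd²) = 1.91×10²⁵/(4π×(4.73×10¹⁰)²) = 681 W m⁻².
From T_eq⁴ = S(1−A)/(4σ): 1−A = 4σT_eq⁴/S.
1−A = 4 × 5.67×10⁻⁸ × (222)⁴ / 681 = 0.809.

A ≈ 0.19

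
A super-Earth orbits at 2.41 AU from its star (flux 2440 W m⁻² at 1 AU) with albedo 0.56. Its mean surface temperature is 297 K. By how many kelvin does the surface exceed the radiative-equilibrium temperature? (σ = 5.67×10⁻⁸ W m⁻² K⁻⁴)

ΔT ≈ 128.0 K

S = 2440/2.41² = 420.1 W m⁻².
T_eq = [S(1−A)/(4σ)]^(1/4) = [420.1×0.44/(4×5.67×10⁻⁸)]^(1/4) = 169.0 K.
ΔT = T_surf − T_eq = 297 − 169.0.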